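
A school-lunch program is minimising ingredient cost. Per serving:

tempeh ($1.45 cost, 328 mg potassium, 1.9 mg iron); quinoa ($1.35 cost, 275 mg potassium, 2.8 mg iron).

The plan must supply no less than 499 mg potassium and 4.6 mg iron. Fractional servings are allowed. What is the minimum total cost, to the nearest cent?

With two linear requirements the optimum uses one or two foods; enumerate the corners.
tempeh only: max(499/328, 4.6/1.9) = 2.421 servings → $3.51.
quinoa only: max(499/275, 4.6/2.8) = 1.815 servings → $2.45.
tempeh + quinoa with both tight: 0.3339 servings and 1.416 servings → $2.40.
So the least-cost plan costs $2.40.

$2.40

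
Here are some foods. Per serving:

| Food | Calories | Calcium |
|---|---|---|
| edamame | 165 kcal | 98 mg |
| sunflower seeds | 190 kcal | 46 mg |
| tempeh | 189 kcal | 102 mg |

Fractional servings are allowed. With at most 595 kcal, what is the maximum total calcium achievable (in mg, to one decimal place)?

Calcium per kcal: edamame 0.5939, tempeh 0.5397, sunflower seeds 0.2421.
With no serving limits, spend the whole calories allowance on edamame: 595 kcal / 165 kcal × 98 mg = 353.4 mg.

353.4 mg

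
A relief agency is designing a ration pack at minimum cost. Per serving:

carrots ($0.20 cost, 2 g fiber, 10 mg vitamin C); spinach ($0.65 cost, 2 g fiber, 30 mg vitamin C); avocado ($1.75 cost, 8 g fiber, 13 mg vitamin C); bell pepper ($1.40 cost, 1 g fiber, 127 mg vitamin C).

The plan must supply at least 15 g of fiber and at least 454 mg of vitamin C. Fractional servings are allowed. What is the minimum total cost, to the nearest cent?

carrots only: max(15/2, 454/10) = 45.4 servings → $9.08.
spinach only: max(15/2, 454/30) = 15.13 servings → $9.84.
avocado only: max(15/8, 454/13) = 34.92 servings → $61.12.
bell pepper only: max(15/1, 454/127) = 15 servings → $21.00.
carrots + spinach: intersection lies outside the first quadrant.
carrots + avocado: intersection lies outside the first quadrant.
carrots + bell pepper with both tight: 5.947 servings and 3.107 servings → $5.54.
spinach + avocado: intersection lies outside the first quadrant.
spinach + bell pepper with both tight: 6.478 servings and 2.045 servings → $7.07.
avocado + bell pepper with both tight: 1.447 servings and 3.427 servings → $7.33.
Cheapest feasible corner: $5.54.

$5.54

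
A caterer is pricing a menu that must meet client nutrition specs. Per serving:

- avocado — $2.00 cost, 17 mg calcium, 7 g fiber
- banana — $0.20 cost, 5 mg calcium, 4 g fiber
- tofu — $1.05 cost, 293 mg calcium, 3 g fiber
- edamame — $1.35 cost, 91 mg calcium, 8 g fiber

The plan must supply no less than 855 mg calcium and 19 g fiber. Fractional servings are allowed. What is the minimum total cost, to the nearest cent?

$3.54

An LP optimum is at a vertex; with two nutrient constraints at most two foods are used. Check each candidate.
avocado only: max(855/17, 19/7) = 50.29 servings → $100.59.
banana only: max(855/5, 19/4) = 171 servings → $34.20.
tofu only: max(855/293, 19/3) = 6.333 servings → $6.65.
edamame only: max(855/91, 19/8) = 9.396 servings → $12.68.
avocado + banana: intersection lies outside the first quadrant.
avocado + tofu with both tight: 1.501 servings and 2.831 servings → $5.97.
avocado + edamame: the both-tight solution has a negative serving — not a feasible corner.
banana + tofu with both tight: 2.595 servings and 2.874 servings → $3.54.
banana + edamame: intersection lies outside the first quadrant.
tofu + edamame with both tight: 2.468 servings and 1.45 servings → $4.55.
So the least-cost plan costs $3.54.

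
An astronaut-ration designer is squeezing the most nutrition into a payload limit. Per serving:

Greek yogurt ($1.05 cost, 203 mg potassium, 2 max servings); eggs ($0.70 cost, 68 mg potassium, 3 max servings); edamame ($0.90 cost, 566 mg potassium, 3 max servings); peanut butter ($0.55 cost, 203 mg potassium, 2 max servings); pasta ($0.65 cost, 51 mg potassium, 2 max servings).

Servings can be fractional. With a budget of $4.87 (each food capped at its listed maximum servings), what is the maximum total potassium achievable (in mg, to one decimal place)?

Potassium per dollar: edamame 628.9, peanut butter 369.1, Greek yogurt 193.3, eggs 97.14, pasta 78.46.
Take 3 servings of edamame: spends $2.70, +1698.0 mg potassium (running total 1698.0 mg).
Take 2 servings of peanut butter: spends $1.10, +406.0 mg potassium (running total 2104.0 mg).
Take 1.019 servings of Greek yogurt: spends $1.07, +206.9 mg potassium (running total 2310.9 mg).
Greedy by best ratio exhausts the cost allowance optimally: 2310.9 mg.

2310.9 mg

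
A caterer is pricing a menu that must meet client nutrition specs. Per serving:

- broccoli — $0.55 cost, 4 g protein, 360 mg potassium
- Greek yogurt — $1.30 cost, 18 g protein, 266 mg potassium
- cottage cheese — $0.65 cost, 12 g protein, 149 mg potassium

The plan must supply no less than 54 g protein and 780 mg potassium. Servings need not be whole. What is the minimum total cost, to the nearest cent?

A basic optimal solution has at most two foods positive. Try each food alone and each pair with both targets met exactly.
broccoli only: max(54/4, 780/360) = 13.5 servings → $7.42.
Greek yogurt only: max(54/18, 780/266) = 3 servings → $3.90.
cottage cheese only: max(54/12, 780/149) = 5.235 servings → $3.40.
broccoli + Greek yogurt: intersection lies outside the first quadrant.
broccoli + cottage cheese with both tight: 0.3528 servings and 4.382 servings → $3.04.
Greek yogurt + cottage cheese with both tight: 2.576 servings and 0.6353 servings → $3.76.
Cheapest feasible corner: $3.04.

$3.04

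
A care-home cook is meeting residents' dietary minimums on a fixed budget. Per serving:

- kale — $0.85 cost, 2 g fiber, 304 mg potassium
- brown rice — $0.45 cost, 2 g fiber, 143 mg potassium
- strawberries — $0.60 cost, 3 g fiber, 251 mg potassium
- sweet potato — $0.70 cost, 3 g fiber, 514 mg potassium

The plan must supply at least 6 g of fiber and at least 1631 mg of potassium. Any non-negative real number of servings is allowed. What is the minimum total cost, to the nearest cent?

$2.22

kale only: max(6/2, 1631/304) = 5.365 servings → $4.56.
brown rice only: max(6/2, 1631/143) = 11.41 servings → $5.13.
strawberries only: max(6/3, 1631/251) = 6.498 servings → $3.90.
sweet potato only: max(6/3, 1631/514) = 3.173 servings → $2.22.
kale + brown rice with both targets exact would need a negative amount; discard.
kale + strawberries: the both-tight solution has a negative serving — not a feasible corner.
kale + sweet potato with both targets exact would need a negative amount; discard.
brown rice + strawberries with both targets exact would need a negative amount; discard.
brown rice + sweet potato: the both-tight solution has a negative serving — not a feasible corner.
strawberries + sweet potato: the both-tight solution has a negative serving — not a feasible corner.
So the least-cost plan costs $2.22.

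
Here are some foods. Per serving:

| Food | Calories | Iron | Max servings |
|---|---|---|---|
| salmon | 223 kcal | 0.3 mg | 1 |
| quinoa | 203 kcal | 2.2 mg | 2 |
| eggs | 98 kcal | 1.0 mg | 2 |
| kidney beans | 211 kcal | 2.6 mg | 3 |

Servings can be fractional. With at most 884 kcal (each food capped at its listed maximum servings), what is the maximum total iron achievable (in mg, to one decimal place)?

Iron per kcal: kidney beans 0.01232, quinoa 0.01084, eggs 0.0102, salmon 0.001345.
Take 3 servings of kidney beans: uses 633 kcal, +7.8 mg iron (running total 7.8 mg).
Take 1.236 servings of quinoa: uses 251 kcal, +2.7 mg iron (running total 10.5 mg).
Greedy by best ratio exhausts the calories allowance optimally: 10.5 mg.

10.5 mg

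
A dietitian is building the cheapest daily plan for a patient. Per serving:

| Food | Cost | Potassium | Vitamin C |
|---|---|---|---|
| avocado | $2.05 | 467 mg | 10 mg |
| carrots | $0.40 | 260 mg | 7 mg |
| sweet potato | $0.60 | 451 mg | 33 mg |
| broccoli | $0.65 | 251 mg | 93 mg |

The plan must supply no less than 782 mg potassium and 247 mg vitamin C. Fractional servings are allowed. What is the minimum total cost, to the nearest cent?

$1.84

Check every corner: each single food scaled to meet both minima, and each pair solved so both constraints bind.
avocado only: max(782/467, 247/10) = 24.7 servings → $50.63.
carrots only: max(782/260, 247/7) = 35.29 servings → $14.11.
sweet potato only: max(782/451, 247/33) = 7.485 servings → $4.49.
broccoli only: max(782/251, 247/93) = 3.116 servings → $2.03.
avocado + carrots: the both-tight solution has a negative serving — not a feasible corner.
avocado + sweet potato: intersection lies outside the first quadrant.
avocado + broccoli with both tight: 0.2622 servings and 2.628 servings → $2.25.
carrots + sweet potato: the both-tight solution has a negative serving — not a feasible corner.
carrots + broccoli with both tight: 0.4785 servings and 2.62 servings → $1.89.
sweet potato + broccoli with both tight: 0.3187 servings and 2.543 servings → $1.84.
The minimum over all feasible corners is $1.84.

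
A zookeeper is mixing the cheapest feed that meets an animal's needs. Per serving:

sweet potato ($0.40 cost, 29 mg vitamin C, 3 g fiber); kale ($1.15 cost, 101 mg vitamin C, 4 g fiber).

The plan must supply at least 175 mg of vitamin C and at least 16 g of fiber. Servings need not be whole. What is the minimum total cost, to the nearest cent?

At the optimum either one food covers both requirements or two foods hit both targets exactly; no other combination can be cheaper.
sweet potato only: max(175/29, 16/3) = 6.034 servings → $2.41.
kale only: max(175/101, 16/4) = 4 servings → $4.60.
sweet potato + kale with both tight: 4.898 servings and 0.3262 servings → $2.33.
So the least-cost plan costs $2.33.

$2.33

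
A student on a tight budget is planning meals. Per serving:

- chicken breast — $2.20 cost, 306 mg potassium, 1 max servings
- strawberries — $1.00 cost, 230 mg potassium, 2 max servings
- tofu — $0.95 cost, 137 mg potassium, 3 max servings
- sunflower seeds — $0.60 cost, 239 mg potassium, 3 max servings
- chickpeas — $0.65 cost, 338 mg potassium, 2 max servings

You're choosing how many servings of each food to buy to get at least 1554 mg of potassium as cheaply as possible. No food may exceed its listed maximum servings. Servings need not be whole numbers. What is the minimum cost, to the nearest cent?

Cost per mg of potassium: chickpeas $0.0019, sunflower seeds $0.0025, strawberries $0.0043, tofu $0.0069, chicken breast $0.0072.
Take 2 servings of chickpeas: +676.0 mg potassium for $1.30 (total $1.30, still need 878.0 mg).
Take 3 servings of sunflower seeds: +717.0 mg potassium for $1.80 (total $3.10, still need 161.0 mg).
Take 0.7 servings of strawberries: +161.0 mg potassium for $0.70 (total $3.80, still need 0.0 mg).
Filling from the cheapest source first is optimal under one linear minimum: $3.80.

$3.80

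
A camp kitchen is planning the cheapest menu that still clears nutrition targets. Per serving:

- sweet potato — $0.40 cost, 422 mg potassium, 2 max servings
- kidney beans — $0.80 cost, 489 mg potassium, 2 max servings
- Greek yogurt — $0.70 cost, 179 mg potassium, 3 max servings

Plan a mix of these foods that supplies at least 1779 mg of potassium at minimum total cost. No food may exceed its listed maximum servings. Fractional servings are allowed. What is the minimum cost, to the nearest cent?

Cost per mg of potassium: sweet potato $0.0009, kidney beans $0.0016, Greek yogurt $0.0039.
Take 2 servings of sweet potato: +844.0 mg potassium for $0.80 (total $0.80, still need 935.0 mg).
Take 1.912 servings of kidney beans: +935.0 mg potassium for $1.53 (total $2.33, still need 0.0 mg).
Greedy by cheapest-per-mg is optimal for a single linear constraint, so the minimum cost is $2.33.

$2.33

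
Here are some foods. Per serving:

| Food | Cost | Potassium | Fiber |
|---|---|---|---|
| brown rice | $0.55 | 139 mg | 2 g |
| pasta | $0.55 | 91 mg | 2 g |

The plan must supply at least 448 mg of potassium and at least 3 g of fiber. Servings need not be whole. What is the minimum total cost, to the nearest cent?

With two linear requirements the optimum uses one or two foods; enumerate the corners.
brown rice only: max(448/139, 3/2) = 3.223 servings → $1.77.
pasta only: max(448/91, 3/2) = 4.923 servings → $2.71.
brown rice + pasta with both targets exact would need a negative amount; discard.
Cheapest feasible corner: $1.77.

$1.77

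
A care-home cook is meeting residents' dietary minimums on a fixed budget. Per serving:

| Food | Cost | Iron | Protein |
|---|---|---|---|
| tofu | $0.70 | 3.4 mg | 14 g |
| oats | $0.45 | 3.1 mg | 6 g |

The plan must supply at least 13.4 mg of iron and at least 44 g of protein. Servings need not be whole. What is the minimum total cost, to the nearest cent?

For a min-cost LP with two ≥-constraints, a basic feasible solution has at most two positive variables.
tofu only: max(13.4/3.4, 44/14) = 3.941 servings → $2.76.
oats only: max(13.4/3.1, 44/6) = 7.333 servings → $3.30.
tofu + oats with both tight: 2.435 servings and 1.652 servings → $2.45.
Cheapest feasible corner: $2.45.

$2.45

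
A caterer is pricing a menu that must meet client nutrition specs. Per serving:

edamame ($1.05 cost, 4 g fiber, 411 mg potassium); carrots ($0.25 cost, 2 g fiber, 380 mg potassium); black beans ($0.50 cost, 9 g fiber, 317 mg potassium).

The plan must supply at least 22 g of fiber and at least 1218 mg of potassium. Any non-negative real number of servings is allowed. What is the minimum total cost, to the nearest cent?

This is a tiny linear program; its minimum lies at a vertex of the feasible set. List the vertices and price them.
edamame only: max(22/4, 1218/411) = 5.5 servings → $5.78.
carrots only: max(22/2, 1218/380) = 11 servings → $2.75.
black beans only: max(22/9, 1218/317) = 3.842 servings → $1.92.
edamame + carrots: intersection lies outside the first quadrant.
edamame + black beans with both tight: 1.64 servings and 1.715 servings → $2.58.
carrots + black beans with both tight: 1.431 servings and 2.126 servings → $1.42.
So the least-cost plan costs $1.42.

$1.42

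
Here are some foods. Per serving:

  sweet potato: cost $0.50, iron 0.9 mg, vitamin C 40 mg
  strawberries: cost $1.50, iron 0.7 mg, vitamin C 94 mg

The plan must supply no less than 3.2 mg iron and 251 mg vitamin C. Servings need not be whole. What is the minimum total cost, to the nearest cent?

An LP optimum is at a vertex; with two nutrient constraints at most two foods are used. Check each candidate.
sweet potato only: max(3.2/0.9, 251/40) = 6.275 servings → $3.14.
strawberries only: max(3.2/0.7, 251/94) = 4.571 servings → $6.86.
sweet potato + strawberries with both tight: 2.21 servings and 1.73 servings → $3.70.
So the least-cost plan costs $3.14.

$3.14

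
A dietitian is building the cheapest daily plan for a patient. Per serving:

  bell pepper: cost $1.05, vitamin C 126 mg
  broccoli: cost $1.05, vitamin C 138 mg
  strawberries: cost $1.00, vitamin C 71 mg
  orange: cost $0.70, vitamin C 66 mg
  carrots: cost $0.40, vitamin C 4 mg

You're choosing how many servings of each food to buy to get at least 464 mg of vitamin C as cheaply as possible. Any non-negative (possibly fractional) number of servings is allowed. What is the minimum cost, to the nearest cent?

$3.53

Cost per mg of vitamin C: broccoli $0.0076, bell pepper $0.0083, orange $0.0106, strawberries $0.0141, carrots $0.1000.
With no serving limits, use only broccoli: 464 mg / 138 mg = 3.362 servings × $1.05 = $3.53.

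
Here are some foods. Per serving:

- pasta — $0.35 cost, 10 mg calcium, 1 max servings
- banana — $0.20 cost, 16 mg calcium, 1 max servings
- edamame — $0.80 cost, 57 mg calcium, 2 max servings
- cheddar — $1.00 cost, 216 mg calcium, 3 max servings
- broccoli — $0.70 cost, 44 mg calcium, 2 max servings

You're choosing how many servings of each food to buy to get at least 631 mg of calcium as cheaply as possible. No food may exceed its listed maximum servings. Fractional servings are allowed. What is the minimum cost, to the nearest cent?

$2.92

Cost per mg of calcium: cheddar $0.0046, banana $0.0125, edamame $0.0140, broccoli $0.0159, pasta $0.0350.
Take 2.921 servings of cheddar: +631.0 mg calcium for $2.92 (total $2.92, still need 0.0 mg).
Greedy by cheapest-per-mg is optimal for a single linear constraint, so the minimum cost is $2.92.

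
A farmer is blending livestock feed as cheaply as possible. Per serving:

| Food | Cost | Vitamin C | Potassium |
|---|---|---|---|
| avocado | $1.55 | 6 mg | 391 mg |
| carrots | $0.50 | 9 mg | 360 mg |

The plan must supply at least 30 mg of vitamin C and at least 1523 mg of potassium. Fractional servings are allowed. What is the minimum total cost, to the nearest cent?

$2.12

Two binding constraints pin down two serving amounts, so the optimal mix uses at most two foods. The candidates are each food alone (scaled to the tighter of vitamin C/potassium) and each pair with both constraints tight.
avocado only: max(30/6, 1523/391) = 5 servings → $7.75.
carrots only: max(30/9, 1523/360) = 4.231 servings → $2.12.
avocado + carrots with both tight: 2.139 servings and 1.907 servings → $4.27.
The minimum over all feasible corners is $2.12.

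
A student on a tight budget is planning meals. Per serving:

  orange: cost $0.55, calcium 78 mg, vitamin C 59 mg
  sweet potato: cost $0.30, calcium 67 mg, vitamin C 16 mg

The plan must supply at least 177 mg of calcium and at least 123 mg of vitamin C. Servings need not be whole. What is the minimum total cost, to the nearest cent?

A basic optimal solution has at most two foods positive. Try each food alone and each pair with both targets met exactly.
orange only: max(177/78, 123/59) = 2.269 servings → $1.25.
sweet potato only: max(177/67, 123/16) = 7.688 servings → $2.31.
orange + sweet potato with both tight: 2 servings and 0.3139 servings → $1.19.
So the least-cost plan costs $1.19.

$1.19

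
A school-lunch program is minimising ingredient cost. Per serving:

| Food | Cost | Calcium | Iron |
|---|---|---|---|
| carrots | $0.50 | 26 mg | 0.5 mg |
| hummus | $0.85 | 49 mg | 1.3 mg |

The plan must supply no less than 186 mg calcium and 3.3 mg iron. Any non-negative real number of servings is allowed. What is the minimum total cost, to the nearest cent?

$3.23

carrots only: max(186/26, 3.3/0.5) = 7.154 servings → $3.58.
hummus only: max(186/49, 3.3/1.3) = 3.796 servings → $3.23.
carrots + hummus with both targets exact would need a negative amount; discard.
So the least-cost plan costs $3.23.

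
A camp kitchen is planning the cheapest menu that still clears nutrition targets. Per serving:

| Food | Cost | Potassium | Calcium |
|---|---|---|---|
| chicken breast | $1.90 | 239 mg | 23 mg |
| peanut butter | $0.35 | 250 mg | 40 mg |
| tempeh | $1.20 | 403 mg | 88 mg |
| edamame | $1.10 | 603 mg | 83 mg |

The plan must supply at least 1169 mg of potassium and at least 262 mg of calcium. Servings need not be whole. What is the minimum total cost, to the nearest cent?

$2.29

The cheapest plan sits at a corner of the feasible region — with two constraints it uses at most two foods.
chicken breast only: max(1169/239, 262/23) = 11.39 servings → $21.64.
peanut butter only: max(1169/250, 262/40) = 6.55 servings → $2.29.
tempeh only: max(1169/403, 262/88) = 2.977 servings → $3.57.
edamame only: max(1169/603, 262/83) = 3.157 servings → $3.47.
chicken breast + peanut butter: the both-tight solution has a negative serving — not a feasible corner.
chicken breast + tempeh with both targets exact would need a negative amount; discard.
chicken breast + edamame: the both-tight solution has a negative serving — not a feasible corner.
peanut butter + tempeh: the both-tight solution has a negative serving — not a feasible corner.
peanut butter + edamame: the both-tight solution has a negative serving — not a feasible corner.
tempeh + edamame with both targets exact would need a negative amount; discard.
The minimum over all feasible corners is $2.29.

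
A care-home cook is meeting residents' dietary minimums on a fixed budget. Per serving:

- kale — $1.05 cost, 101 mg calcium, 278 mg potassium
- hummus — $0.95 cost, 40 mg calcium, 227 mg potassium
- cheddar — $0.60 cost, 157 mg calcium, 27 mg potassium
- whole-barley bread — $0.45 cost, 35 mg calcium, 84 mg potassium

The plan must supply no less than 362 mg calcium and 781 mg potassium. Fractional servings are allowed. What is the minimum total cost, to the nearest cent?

At the optimum either one food covers both requirements or two foods hit both targets exactly; no other combination can be cheaper.
kale only: max(362/101, 781/278) = 3.584 servings → $3.76.
hummus only: max(362/40, 781/227) = 9.05 servings → $8.60.
cheddar only: max(362/157, 781/27) = 28.93 servings → $17.36.
whole-barley bread only: max(362/35, 781/84) = 10.34 servings → $4.65.
kale + hummus with both targets exact would need a negative amount; discard.
kale + cheddar with both tight: 2.758 servings and 0.5317 servings → $3.21.
kale + whole-barley bread: the both-tight solution has a negative serving — not a feasible corner.
hummus + cheddar with both tight: 3.265 servings and 1.474 servings → $3.99.
hummus + whole-barley bread: the both-tight solution has a negative serving — not a feasible corner.
cheddar + whole-barley bread with both tight: 0.251 servings and 9.217 servings → $4.30.
So the least-cost plan costs $3.21.

$3.21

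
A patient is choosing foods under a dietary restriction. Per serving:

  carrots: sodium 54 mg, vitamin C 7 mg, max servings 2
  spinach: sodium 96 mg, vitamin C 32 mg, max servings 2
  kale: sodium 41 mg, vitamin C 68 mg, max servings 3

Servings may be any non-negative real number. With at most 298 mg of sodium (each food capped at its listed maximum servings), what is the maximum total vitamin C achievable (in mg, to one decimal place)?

262.3 mg

Vitamin C per mg sodium: kale 1.659, spinach 0.3333, carrots 0.1296.
Take 3 servings of kale: uses 123 mg sodium, +204.0 mg vitamin C (running total 204.0 mg).
Take 1.823 servings of spinach: uses 175 mg sodium, +58.3 mg vitamin C (running total 262.3 mg).
Filling greedily by vitamin C-per-mg sodium is optimal for one linear limit, giving 262.3 mg.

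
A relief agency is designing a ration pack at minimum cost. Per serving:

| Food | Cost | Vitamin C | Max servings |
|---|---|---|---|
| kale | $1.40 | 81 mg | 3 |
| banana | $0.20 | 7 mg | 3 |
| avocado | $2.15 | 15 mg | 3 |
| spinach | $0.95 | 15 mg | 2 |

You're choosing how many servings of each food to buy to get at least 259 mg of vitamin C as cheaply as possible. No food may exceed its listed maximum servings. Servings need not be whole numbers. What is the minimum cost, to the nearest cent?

Cost per mg of vitamin C: kale $0.0173, banana $0.0286, spinach $0.0633, avocado $0.1433.
Take 3 servings of kale: +243.0 mg vitamin C for $4.20 (total $4.20, still need 16.0 mg).
Take 2.286 servings of banana: +16.0 mg vitamin C for $0.46 (total $4.66, still need 0.0 mg).
Greedy by cheapest-per-mg is optimal for a single linear constraint, so the minimum cost is $4.66.

$4.66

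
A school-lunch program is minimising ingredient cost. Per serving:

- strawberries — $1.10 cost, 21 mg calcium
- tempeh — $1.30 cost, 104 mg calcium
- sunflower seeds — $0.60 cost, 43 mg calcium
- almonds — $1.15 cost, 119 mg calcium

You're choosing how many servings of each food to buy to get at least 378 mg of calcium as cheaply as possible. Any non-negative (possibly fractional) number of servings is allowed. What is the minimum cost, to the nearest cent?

Cost per mg of calcium: almonds $0.0097, tempeh $0.0125, sunflower seeds $0.0140, strawberries $0.0524.
With no serving limits, use only almonds: 378 mg / 119 mg = 3.176 servings × $1.15 = $3.65.

$3.65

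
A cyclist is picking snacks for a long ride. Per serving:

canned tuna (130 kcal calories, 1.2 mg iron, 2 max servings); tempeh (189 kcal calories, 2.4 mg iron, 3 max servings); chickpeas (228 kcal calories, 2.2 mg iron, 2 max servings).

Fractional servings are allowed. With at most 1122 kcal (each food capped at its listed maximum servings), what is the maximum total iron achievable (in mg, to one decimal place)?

12.5 mg

Iron per kcal: tempeh 0.0127, chickpeas 0.009649, canned tuna 0.009231.
Take 3 servings of tempeh: uses 567 kcal, +7.2 mg iron (running total 7.2 mg).
Take 2 servings of chickpeas: uses 456 kcal, +4.4 mg iron (running total 11.6 mg).
Take 0.7615 servings of canned tuna: uses 99 kcal, +0.9 mg iron (running total 12.5 mg).
Greedy by best ratio exhausts the calories allowance optimally: 12.5 mg.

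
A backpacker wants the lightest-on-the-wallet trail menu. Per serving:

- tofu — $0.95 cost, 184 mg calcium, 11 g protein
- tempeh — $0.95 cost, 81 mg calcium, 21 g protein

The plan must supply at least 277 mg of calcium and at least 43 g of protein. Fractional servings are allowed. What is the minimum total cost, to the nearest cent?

This is a tiny linear program; its minimum lies at a vertex of the feasible set. List the vertices and price them.
tofu only: max(277/184, 43/11) = 3.909 servings → $3.71.
tempeh only: max(277/81, 43/21) = 3.42 servings → $3.25.
tofu + tempeh with both tight: 0.7851 servings and 1.636 servings → $2.30.
So the least-cost plan costs $2.30.

$2.30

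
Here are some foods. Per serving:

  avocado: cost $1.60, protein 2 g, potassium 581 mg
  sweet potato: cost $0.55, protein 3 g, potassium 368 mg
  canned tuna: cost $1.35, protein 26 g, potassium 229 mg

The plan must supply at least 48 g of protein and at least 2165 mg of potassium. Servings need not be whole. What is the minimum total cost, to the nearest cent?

$4.50

Compare the cost at each extreme point of the feasible region.
avocado only: max(48/2, 2165/581) = 24 servings → $38.40.
sweet potato only: max(48/3, 2165/368) = 16 servings → $8.80.
canned tuna only: max(48/26, 2165/229) = 9.454 servings → $12.76.
avocado + sweet potato: the both-tight solution has a negative serving — not a feasible corner.
avocado + canned tuna with both tight: 3.092 servings and 1.608 servings → $7.12.
sweet potato + canned tuna with both tight: 5.101 servings and 1.258 servings → $4.50.
Cheapest feasible corner: $4.50.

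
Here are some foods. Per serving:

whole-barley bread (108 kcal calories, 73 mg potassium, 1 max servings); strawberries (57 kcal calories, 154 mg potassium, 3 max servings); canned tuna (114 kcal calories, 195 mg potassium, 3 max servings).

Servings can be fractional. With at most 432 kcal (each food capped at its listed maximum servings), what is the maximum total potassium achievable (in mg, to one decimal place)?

908.4 mg

Potassium per kcal: strawberries 2.702, canned tuna 1.711, whole-barley bread 0.6759.
Take 3 servings of strawberries: uses 171 kcal, +462.0 mg potassium (running total 462.0 mg).
Take 2.289 servings of canned tuna: uses 261 kcal, +446.4 mg potassium (running total 908.4 mg).
Filling greedily by potassium-per-kcal is optimal for one linear limit, giving 908.4 mg.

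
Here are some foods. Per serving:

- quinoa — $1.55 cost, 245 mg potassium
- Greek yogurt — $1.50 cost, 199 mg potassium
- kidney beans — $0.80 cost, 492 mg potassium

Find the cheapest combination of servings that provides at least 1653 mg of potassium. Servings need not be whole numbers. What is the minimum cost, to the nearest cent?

$2.69

Cost per mg of potassium: kidney beans $0.0016, quinoa $0.0063, Greek yogurt $0.0075.
With no serving limits, use only kidney beans: 1653 mg / 492 mg = 3.36 servings × $0.80 = $2.69.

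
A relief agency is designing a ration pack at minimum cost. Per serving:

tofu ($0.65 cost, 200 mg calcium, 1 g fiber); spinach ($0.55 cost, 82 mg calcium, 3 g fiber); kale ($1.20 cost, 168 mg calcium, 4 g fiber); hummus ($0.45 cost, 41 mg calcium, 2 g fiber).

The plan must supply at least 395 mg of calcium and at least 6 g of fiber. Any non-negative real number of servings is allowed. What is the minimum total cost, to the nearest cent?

$1.72

Two binding constraints pin down two serving amounts, so the optimal mix uses at most two foods. The candidates are each food alone (scaled to the tighter of calcium/fiber) and each pair with both constraints tight.
tofu only: max(395/200, 6/1) = 6 servings → $3.90.
spinach only: max(395/82, 6/3) = 4.817 servings → $2.65.
kale only: max(395/168, 6/4) = 2.351 servings → $2.82.
hummus only: max(395/41, 6/2) = 9.634 servings → $4.34.
tofu + spinach with both tight: 1.338 servings and 1.554 servings → $1.72.
tofu + kale with both tight: 0.9051 servings and 1.274 servings → $2.12.
tofu + hummus with both tight: 1.515 servings and 2.242 servings → $1.99.
spinach + kale: intersection lies outside the first quadrant.
spinach + hummus: intersection lies outside the first quadrant.
kale + hummus with both targets exact would need a negative amount; discard.
The minimum over all feasible corners is $1.72.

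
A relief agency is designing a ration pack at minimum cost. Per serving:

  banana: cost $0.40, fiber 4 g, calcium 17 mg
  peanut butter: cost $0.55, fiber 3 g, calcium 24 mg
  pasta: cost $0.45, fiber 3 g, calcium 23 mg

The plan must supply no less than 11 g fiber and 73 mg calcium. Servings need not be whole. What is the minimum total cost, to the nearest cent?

For a min-cost LP with two ≥-constraints, a basic feasible solution has at most two positive variables.
banana only: max(11/4, 73/17) = 4.294 servings → $1.72.
peanut butter only: max(11/3, 73/24) = 3.667 servings → $2.02.
pasta only: max(11/3, 73/23) = 3.667 servings → $1.65.
banana + peanut butter with both tight: 1 serving and 2.333 servings → $1.68.
banana + pasta with both tight: 0.8293 servings and 2.561 servings → $1.48.
peanut butter + pasta: the both-tight solution has a negative serving — not a feasible corner.
Cheapest feasible corner: $1.48.

$1.48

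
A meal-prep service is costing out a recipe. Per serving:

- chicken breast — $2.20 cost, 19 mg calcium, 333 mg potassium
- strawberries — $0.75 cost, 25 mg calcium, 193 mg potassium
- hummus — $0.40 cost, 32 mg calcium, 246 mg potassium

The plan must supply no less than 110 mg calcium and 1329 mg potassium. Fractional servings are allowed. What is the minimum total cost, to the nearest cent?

With two linear requirements the optimum uses one or two foods; enumerate the corners.
chicken breast only: max(110/19, 1329/333) = 5.789 servings → $12.74.
strawberries only: max(110/25, 1329/193) = 6.886 servings → $5.16.
hummus only: max(110/32, 1329/246) = 5.402 servings → $2.16.
chicken breast + strawberries with both tight: 2.575 servings and 2.443 servings → $7.50.
chicken breast + hummus with both tight: 2.586 servings and 1.902 servings → $6.45.
strawberries + hummus: the both-tight solution has a negative serving — not a feasible corner.
The minimum over all feasible corners is $2.16.

$2.16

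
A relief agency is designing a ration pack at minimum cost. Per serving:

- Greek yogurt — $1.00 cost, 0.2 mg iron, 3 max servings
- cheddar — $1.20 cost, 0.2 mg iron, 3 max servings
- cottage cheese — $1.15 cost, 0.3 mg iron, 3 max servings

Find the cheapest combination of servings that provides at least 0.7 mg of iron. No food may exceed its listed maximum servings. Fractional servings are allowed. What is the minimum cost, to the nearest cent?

$2.68

Cost per mg of iron: cottage cheese $3.8333, Greek yogurt $5.0000, cheddar $6.0000.
Take 2.333 servings of cottage cheese: +0.7 mg iron for $2.68 (total $2.68, still need 0.0 mg).
Filling from the cheapest source first is optimal under one linear minimum: $2.68.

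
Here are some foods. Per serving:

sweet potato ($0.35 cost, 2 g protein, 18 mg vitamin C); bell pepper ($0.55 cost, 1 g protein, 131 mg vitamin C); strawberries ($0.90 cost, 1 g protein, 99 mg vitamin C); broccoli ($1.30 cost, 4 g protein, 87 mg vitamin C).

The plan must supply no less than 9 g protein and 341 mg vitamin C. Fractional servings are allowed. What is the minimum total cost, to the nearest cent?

Two binding constraints pin down two serving amounts, so the optimal mix uses at most two foods. The candidates are each food alone (scaled to the tighter of protein/vitamin C) and each pair with both constraints tight.
sweet potato only: max(9/2, 341/18) = 18.94 servings → $6.63.
bell pepper only: max(9/1, 341/131) = 9 servings → $4.95.
strawberries only: max(9/1, 341/99) = 9 servings → $8.10.
broccoli only: max(9/4, 341/87) = 3.92 servings → $5.10.
sweet potato + bell pepper with both tight: 3.434 servings and 2.131 servings → $2.37.
sweet potato + strawberries with both tight: 3.056 servings and 2.889 servings → $3.67.
sweet potato + broccoli: the both-tight solution has a negative serving — not a feasible corner.
bell pepper + strawberries with both targets exact would need a negative amount; discard.
bell pepper + broccoli with both tight: 1.33 servings and 1.918 servings → $3.22.
strawberries + broccoli with both tight: 1.88 servings and 1.78 servings → $4.01.
Cheapest feasible corner: $2.37.

$2.37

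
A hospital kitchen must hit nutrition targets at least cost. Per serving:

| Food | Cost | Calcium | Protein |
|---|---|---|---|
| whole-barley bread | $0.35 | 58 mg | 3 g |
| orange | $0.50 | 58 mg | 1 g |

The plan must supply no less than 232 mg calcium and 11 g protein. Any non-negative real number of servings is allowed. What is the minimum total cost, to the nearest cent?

$1.40

Minimising a linear cost over {calcium ≥ 232, protein ≥ 11, servings ≥ 0} — the optimum is at a vertex, using one or two foods.
whole-barley bread only: max(232/58, 11/3) = 4 servings → $1.40.
orange only: max(232/58, 11/1) = 11 servings → $5.50.
whole-barley bread + orange with both tight: 3.5 servings and 0.5 servings → $1.48.
The minimum over all feasible corners is $1.40.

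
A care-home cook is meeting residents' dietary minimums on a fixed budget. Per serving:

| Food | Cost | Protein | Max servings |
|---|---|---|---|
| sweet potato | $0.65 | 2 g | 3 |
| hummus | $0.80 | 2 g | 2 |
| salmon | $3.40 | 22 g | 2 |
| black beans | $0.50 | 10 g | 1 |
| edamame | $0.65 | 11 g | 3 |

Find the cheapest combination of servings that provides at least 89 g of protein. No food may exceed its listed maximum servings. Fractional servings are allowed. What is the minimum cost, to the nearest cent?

$9.90

Cost per g of protein: black beans $0.0500, edamame $0.0591, salmon $0.1545, sweet potato $0.3250, hummus $0.4000.
Take 1 serving of black beans: +10.0 g protein for $0.50 (total $0.50, still need 79.0 g).
Take 3 servings of edamame: +33.0 g protein for $1.95 (total $2.45, still need 46.0 g).
Take 2 servings of salmon: +44.0 g protein for $6.80 (total $9.25, still need 2.0 g).
Take 1 serving of sweet potato: +2.0 g protein for $0.65 (total $9.90, still need 0.0 g).
Filling from the cheapest source first is optimal under one linear minimum: $9.90.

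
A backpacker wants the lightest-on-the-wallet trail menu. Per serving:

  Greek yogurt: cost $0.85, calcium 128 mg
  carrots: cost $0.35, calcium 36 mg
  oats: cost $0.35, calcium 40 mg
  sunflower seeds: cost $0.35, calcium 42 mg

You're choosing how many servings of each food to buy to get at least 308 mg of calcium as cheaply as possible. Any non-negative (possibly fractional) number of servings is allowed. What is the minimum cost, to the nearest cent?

Cost per mg of calcium: Greek yogurt $0.0066, sunflower seeds $0.0083, oats $0.0088, carrots $0.0097.
With no serving limits, use only Greek yogurt: 308 mg / 128 mg = 2.406 servings × $0.85 = $2.05.

$2.05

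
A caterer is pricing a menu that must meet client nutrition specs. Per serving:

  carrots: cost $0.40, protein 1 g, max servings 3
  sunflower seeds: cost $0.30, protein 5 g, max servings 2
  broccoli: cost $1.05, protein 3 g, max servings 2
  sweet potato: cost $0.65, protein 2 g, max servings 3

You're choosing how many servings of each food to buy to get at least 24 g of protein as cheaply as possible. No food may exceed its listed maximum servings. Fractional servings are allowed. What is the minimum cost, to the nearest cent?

$5.45

Cost per g of protein: sunflower seeds $0.0600, sweet potato $0.3250, broccoli $0.3500, carrots $0.4000.
Take 2 servings of sunflower seeds: +10.0 g protein for $0.60 (total $0.60, still need 14.0 g).
Take 3 servings of sweet potato: +6.0 g protein for $1.95 (total $2.55, still need 8.0 g).
Take 2 servings of broccoli: +6.0 g protein for $2.10 (total $4.65, still need 2.0 g).
Take 2 servings of carrots: +2.0 g protein for $0.80 (total $5.45, still need 0.0 g).
Greedy by cheapest-per-g is optimal for a single linear constraint, so the minimum cost is $5.45.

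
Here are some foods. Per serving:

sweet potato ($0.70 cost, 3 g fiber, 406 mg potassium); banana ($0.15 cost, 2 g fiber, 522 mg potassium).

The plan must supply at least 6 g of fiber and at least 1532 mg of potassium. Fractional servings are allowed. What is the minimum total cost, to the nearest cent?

$0.45

Two binding constraints pin down two serving amounts, so the optimal mix uses at most two foods. The candidates are each food alone (scaled to the tighter of fiber/potassium) and each pair with both constraints tight.
sweet potato only: max(6/3, 1532/406) = 3.773 servings → $2.64.
banana only: max(6/2, 1532/522) = 3 servings → $0.45.
sweet potato + banana with both tight: 0.09019 servings and 2.865 servings → $0.49.
So the least-cost plan costs $0.45.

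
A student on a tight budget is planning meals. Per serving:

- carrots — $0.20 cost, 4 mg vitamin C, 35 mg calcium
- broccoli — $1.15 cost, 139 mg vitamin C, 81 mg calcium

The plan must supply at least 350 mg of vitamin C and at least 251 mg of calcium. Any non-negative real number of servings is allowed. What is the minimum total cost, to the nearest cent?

$3.14

A basic optimal solution has at most two foods positive. Try each food alone and each pair with both targets met exactly.
carrots only: max(350/4, 251/35) = 87.5 servings → $17.50.
broccoli only: max(350/139, 251/81) = 3.099 servings → $3.56.
carrots + broccoli with both tight: 1.44 servings and 2.477 servings → $3.14.
Cheapest feasible corner: $3.14.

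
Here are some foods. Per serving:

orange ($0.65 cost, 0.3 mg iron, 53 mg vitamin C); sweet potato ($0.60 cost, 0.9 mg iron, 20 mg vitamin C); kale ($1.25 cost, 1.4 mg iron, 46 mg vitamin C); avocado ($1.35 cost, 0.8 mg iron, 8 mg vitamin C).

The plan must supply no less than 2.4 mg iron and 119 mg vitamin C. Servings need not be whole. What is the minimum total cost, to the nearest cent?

At the optimum either one food covers both requirements or two foods hit both targets exactly; no other combination can be cheaper.
orange only: max(2.4/0.3, 119/53) = 8 servings → $5.20.
sweet potato only: max(2.4/0.9, 119/20) = 5.95 servings → $3.57.
kale only: max(2.4/1.4, 119/46) = 2.587 servings → $3.23.
avocado only: max(2.4/0.8, 119/8) = 14.88 servings → $20.08.
orange + sweet potato with both tight: 1.417 servings and 2.194 servings → $2.24.
orange + kale with both tight: 0.9305 servings and 1.515 servings → $2.50.
orange + avocado with both tight: 1.9 servings and 2.288 servings → $4.32.
sweet potato + kale with both targets exact would need a negative amount; discard.
sweet potato + avocado: intersection lies outside the first quadrant.
kale + avocado: the both-tight solution has a negative serving — not a feasible corner.
The minimum over all feasible corners is $2.24.

$2.24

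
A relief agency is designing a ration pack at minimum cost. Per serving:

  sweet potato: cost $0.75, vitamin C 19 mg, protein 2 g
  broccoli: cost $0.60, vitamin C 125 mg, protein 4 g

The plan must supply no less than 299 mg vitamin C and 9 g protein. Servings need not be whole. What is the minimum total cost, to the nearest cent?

$1.44

For a min-cost LP with two ≥-constraints, a basic feasible solution has at most two positive variables.
sweet potato only: max(299/19, 9/2) = 15.74 servings → $11.80.
broccoli only: max(299/125, 9/4) = 2.392 servings → $1.44.
sweet potato + broccoli: the both-tight solution has a negative serving — not a feasible corner.
Cheapest feasible corner: $1.44.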